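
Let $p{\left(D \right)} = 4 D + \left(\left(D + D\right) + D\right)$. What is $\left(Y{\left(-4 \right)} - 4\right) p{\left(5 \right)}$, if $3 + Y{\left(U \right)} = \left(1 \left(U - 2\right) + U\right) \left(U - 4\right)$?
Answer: $2555$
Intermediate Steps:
$Y{\left(U \right)} = -3 + \left(-4 + U\right) \left(-2 + 2 U\right)$ ($Y{\left(U \right)} = -3 + \left(1 \left(U - 2\right) + U\right) \left(U - 4\right) = -3 + \left(1 \left(-2 + U\right) + U\right) \left(-4 + U\right) = -3 + \left(\left(-2 + U\right) + U\right) \left(-4 + U\right) = -3 + \left(-2 + 2 U\right) \left(-4 + U\right) = -3 + \left(-4 + U\right) \left(-2 + 2 U\right)$)
$p{\left(D \right)} = 7 D$ ($p{\left(D \right)} = 4 D + \left(2 D + D\right) = 4 D + 3 D = 7 D$)
$\left(Y{\left(-4 \right)} - 4\right) p{\left(5 \right)} = \left(\left(5 - -40 + 2 \left(-4\right)^{2}\right) - 4\right) 7 \cdot 5 = \left(\left(5 + 40 + 2 \cdot 16\right) - 4\right) 35 = \left(\left(5 + 40 + 32\right) - 4\right) 35 = \left(77 - 4\right) 35 = 73 \cdot 35 = 2555$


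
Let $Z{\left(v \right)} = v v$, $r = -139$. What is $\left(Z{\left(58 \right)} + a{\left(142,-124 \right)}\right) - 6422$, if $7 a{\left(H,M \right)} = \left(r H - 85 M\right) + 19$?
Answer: $- \frac{30585}{7} \approx -4369.3$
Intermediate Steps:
$a{\left(H,M \right)} = \frac{19}{7} - \frac{139 H}{7} - \frac{85 M}{7}$ ($a{\left(H,M \right)} = \frac{\left(- 139 H - 85 M\right) + 19}{7} = \frac{19 - 139 H - 85 M}{7} = \frac{19}{7} - \frac{139 H}{7} - \frac{85 M}{7}$)
$Z{\left(v \right)} = v^{2}$
$\left(Z{\left(58 \right)} + a{\left(142,-124 \right)}\right) - 6422 = \left(58^{2} - \frac{9179}{7}\right) - 6422 = \left(3364 + \left(\frac{19}{7} - \frac{19738}{7} + \frac{10540}{7}\right)\right) - 6422 = \left(3364 - \frac{9179}{7}\right) - 6422 = \frac{14369}{7} - 6422 = - \frac{30585}{7}$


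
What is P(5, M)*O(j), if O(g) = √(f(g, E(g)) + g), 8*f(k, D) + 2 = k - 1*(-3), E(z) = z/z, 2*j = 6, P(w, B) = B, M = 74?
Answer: 37*√14 ≈ 138.44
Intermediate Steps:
j = 3 (j = (½)*6 = 3)
E(z) = 1
f(k, D) = ⅛ + k/8 (f(k, D) = -¼ + (k - 1*(-3))/8 = -¼ + (k + 3)/8 = -¼ + (3 + k)/8 = -¼ + (3/8 + k/8) = ⅛ + k/8)
O(g) = √(⅛ + 9*g/8) (O(g) = √((⅛ + g/8) + g) = √(⅛ + 9*g/8))
P(5, M)*O(j) = 74*(√(2 + 18*3)/4) = 74*(√(2 + 54)/4) = 74*(√56/4) = 74*((2*√14)/4) = 74*(√14/2) = 37*√14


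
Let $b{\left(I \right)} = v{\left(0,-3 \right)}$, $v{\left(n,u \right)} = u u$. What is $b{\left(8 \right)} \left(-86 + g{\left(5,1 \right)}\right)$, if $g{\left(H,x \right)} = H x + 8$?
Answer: $-657$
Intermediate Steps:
$v{\left(n,u \right)} = u^{2}$
$b{\left(I \right)} = 9$ ($b{\left(I \right)} = \left(-3\right)^{2} = 9$)
$g{\left(H,x \right)} = 8 + H x$
$b{\left(8 \right)} \left(-86 + g{\left(5,1 \right)}\right) = 9 \left(-86 + \left(8 + 5 \cdot 1\right)\right) = 9 \left(-86 + \left(8 + 5\right)\right) = 9 \left(-86 + 13\right) = 9 \left(-73\right) = -657$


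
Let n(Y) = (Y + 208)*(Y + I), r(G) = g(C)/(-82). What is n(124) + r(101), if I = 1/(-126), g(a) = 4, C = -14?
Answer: 106330012/2583 ≈ 41165.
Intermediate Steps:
I = -1/126 ≈ -0.0079365
r(G) = -2/41 (r(G) = 4/(-82) = 4*(-1/82) = -2/41)
n(Y) = (208 + Y)*(-1/126 + Y) (n(Y) = (Y + 208)*(Y - 1/126) = (208 + Y)*(-1/126 + Y))
n(124) + r(101) = (-104/63 + 124² + (26207/126)*124) - 2/41 = (-104/63 + 15376 + 1624834/63) - 2/41 = 2593418/63 - 2/41 = 106330012/2583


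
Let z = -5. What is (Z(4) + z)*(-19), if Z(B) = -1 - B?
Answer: 190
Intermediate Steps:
(Z(4) + z)*(-19) = ((-1 - 1*4) - 5)*(-19) = ((-1 - 4) - 5)*(-19) = (-5 - 5)*(-19) = -10*(-19) = 190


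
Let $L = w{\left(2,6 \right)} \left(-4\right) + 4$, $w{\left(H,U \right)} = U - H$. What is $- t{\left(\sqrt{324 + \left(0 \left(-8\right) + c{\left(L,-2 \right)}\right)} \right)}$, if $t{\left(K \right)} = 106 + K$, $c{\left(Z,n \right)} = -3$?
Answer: $-106 - \sqrt{321} \approx -123.92$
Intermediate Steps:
$L = -12$ ($L = \left(6 - 2\right) \left(-4\right) + 4 = 4 \left(-4\right) + 4 = -16 + 4 = -12$)
$- t{\left(\sqrt{324 + \left(0 \left(-8\right) + c{\left(L,-2 \right)}\right)} \right)} = - (106 + \sqrt{324 + \left(0 \left(-8\right) - 3\right)}) = - (106 + \sqrt{324 + \left(0 - 3\right)}) = - (106 + \sqrt{324 - 3}) = - (106 + \sqrt{321}) = -106 - \sqrt{321}$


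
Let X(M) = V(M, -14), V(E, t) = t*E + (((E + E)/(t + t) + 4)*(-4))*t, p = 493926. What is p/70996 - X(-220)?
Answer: -148276669/35498 ≈ -4177.0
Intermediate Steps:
V(E, t) = E*t + t*(-16 - 4*E/t) (V(E, t) = E*t + (((2*E)/((2*t)) + 4)*(-4))*t = E*t + (((2*E)*(1/(2*t)) + 4)*(-4))*t = E*t + ((E/t + 4)*(-4))*t = E*t + ((4 + E/t)*(-4))*t = E*t + (-16 - 4*E/t)*t = E*t + t*(-16 - 4*E/t))
X(M) = 224 - 18*M (X(M) = -16*(-14) - 4*M + M*(-14) = 224 - 4*M - 14*M = 224 - 18*M)
p/70996 - X(-220) = 493926/70996 - (224 - 18*(-220)) = 493926*(1/70996) - (224 + 3960) = 246963/35498 - 1*4184 = 246963/35498 - 4184 = -148276669/35498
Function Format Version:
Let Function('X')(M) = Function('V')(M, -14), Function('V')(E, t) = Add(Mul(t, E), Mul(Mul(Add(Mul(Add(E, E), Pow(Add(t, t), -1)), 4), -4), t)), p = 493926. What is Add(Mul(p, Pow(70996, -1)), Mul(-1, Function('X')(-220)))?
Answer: Rational(-148276669, 35498) ≈ -4177.0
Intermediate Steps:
Function('V')(E, t) = Add(Mul(E, t), Mul(t, Add(-16, Mul(-4, E, Pow(t, -1))))) (Function('V')(E, t) = Add(Mul(E, t), Mul(Mul(Add(Mul(Mul(2, E), Pow(Mul(2, t), -1)), 4), -4), t)) = Add(Mul(E, t), Mul(Mul(Add(Mul(Mul(2, E), Mul(Rational(1, 2), Pow(t, -1))), 4), -4), t)) = Add(Mul(E, t), Mul(Mul(Add(Mul(E, Pow(t, -1)), 4), -4), t)) = Add(Mul(E, t), Mul(Mul(Add(4, Mul(E, Pow(t, -1))), -4), t)) = Add(Mul(E, t), Mul(Add(-16, Mul(-4, E, Pow(t, -1))), t)) = Add(Mul(E, t), Mul(t, Add(-16, Mul(-4, E, Pow(t, -1))))))
Function('X')(M) = Add(224, Mul(-18, M)) (Function('X')(M) = Add(Mul(-16, -14), Mul(-4, M), Mul(M, -14)) = Add(224, Mul(-4, M), Mul(-14, M)) = Add(224, Mul(-18, M)))
Add(Mul(p, Pow(70996, -1)), Mul(-1, Function('X')(-220))) = Add(Mul(493926, Pow(70996, -1)), Mul(-1, Add(224, Mul(-18, -220)))) = Add(Mul(493926, Rational(1, 70996)), Mul(-1, Add(224, 3960))) = Add(Rational(246963, 35498), Mul(-1, 4184)) = Add(Rational(246963, 35498), -4184) = Rational(-148276669, 35498)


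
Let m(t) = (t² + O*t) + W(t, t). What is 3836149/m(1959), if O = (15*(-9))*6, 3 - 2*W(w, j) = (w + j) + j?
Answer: 3836149/2247954 ≈ 1.7065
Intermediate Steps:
W(w, j) = 3/2 - j - w/2 (W(w, j) = 3/2 - ((w + j) + j)/2 = 3/2 - ((j + w) + j)/2 = 3/2 - (w + 2*j)/2 = 3/2 + (-j - w/2) = 3/2 - j - w/2)
O = -810 (O = -135*6 = -810)
m(t) = 3/2 + t² - 1623*t/2 (m(t) = (t² - 810*t) + (3/2 - t - t/2) = (t² - 810*t) + (3/2 - 3*t/2) = 3/2 + t² - 1623*t/2)
3836149/m(1959) = 3836149/(3/2 + 1959² - 1623/2*1959) = 3836149/(3/2 + 3837681 - 3179457/2) = 3836149/2247954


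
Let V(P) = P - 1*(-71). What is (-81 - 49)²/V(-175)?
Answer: -325/2 ≈ -162.50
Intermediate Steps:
V(P) = 71 + P (V(P) = P + 71 = 71 + P)
(-81 - 49)²/V(-175) = (-81 - 49)²/(71 - 175) = (-130)²/(-104) = 16900*(-1/104) = -325/2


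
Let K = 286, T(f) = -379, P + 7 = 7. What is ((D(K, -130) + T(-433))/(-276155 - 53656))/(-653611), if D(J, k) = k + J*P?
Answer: -509/215568097521 ≈ -2.3612e-9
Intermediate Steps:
P = 0 (P = -7 + 7 = 0)
D(J, k) = k (D(J, k) = k + J*0 = k + 0 = k)
((D(K, -130) + T(-433))/(-276155 - 53656))/(-653611) = ((-130 - 379)/(-276155 - 53656))/(-653611) = -509/(-329811)*(-1/653611) = -509*(-1/329811)*(-1/653611) = (509/329811)*(-1/653611) = -509/215568097521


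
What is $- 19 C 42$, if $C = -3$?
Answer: $2394$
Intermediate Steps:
$- 19 C 42 = \left(-19\right) \left(-3\right) 42 = 57 \cdot 42 = 2394$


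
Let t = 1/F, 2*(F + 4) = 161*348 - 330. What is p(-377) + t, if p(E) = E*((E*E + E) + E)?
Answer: -1484093251874/27845 ≈ -5.3298e+7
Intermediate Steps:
F = 27845 (F = -4 + (161*348 - 330)/2 = -4 + (56028 - 330)/2 = -4 + (1/2)*55698 = -4 + 27849 = 27845)
p(E) = E*(E**2 + 2*E) (p(E) = E*((E**2 + E) + E) = E*((E + E**2) + E) = E*(E**2 + 2*E))
t = 1/27845 ≈ 3.5913e-5
p(-377) + t = (-377)**2*(2 - 377) + 1/27845 = 142129*(-375) + 1/27845 = -53298375 + 1/27845 = -1484093251874/27845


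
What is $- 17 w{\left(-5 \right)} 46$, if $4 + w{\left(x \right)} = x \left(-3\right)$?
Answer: $-8602$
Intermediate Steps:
$w{\left(x \right)} = -4 - 3 x$ ($w{\left(x \right)} = -4 + x \left(-3\right) = -4 - 3 x$)
$- 17 w{\left(-5 \right)} 46 = - 17 \left(-4 - -15\right) 46 = - 17 \left(-4 + 15\right) 46 = \left(-17\right) 11 \cdot 46 = \left(-187\right) 46 = -8602$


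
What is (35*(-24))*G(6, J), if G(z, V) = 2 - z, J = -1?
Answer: 3360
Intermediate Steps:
(35*(-24))*G(6, J) = (35*(-24))*(2 - 1*6) = -840*(2 - 6) = -840*(-4) = 3360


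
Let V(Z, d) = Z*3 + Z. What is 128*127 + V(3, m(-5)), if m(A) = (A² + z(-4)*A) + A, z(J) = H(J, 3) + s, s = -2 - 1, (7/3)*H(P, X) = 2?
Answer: 16268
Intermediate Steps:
H(P, X) = 6/7 (H(P, X) = (3/7)*2 = 6/7)
s = -3
z(J) = -15/7 (z(J) = 6/7 - 3 = -15/7)
m(A) = A² - 8*A/7 (m(A) = (A² - 15*A/7) + A = A² - 8*A/7)
V(Z, d) = 4*Z (V(Z, d) = 3*Z + Z = 4*Z)
128*127 + V(3, m(-5)) = 128*127 + 4*3 = 16256 + 12 = 16268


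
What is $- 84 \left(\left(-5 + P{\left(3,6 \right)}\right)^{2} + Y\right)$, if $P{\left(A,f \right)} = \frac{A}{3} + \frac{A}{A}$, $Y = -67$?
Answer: $4872$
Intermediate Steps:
$P{\left(A,f \right)} = 1 + \frac{A}{3}$ ($P{\left(A,f \right)} = A \frac{1}{3} + 1 = \frac{A}{3} + 1 = 1 + \frac{A}{3}$)
$- 84 \left(\left(-5 + P{\left(3,6 \right)}\right)^{2} + Y\right) = - 84 \left(\left(-5 + \left(1 + \frac{1}{3} \cdot 3\right)\right)^{2} - 67\right) = - 84 \left(\left(-5 + \left(1 + 1\right)\right)^{2} - 67\right) = - 84 \left(\left(-5 + 2\right)^{2} - 67\right) = - 84 \left(\left(-3\right)^{2} - 67\right) = - 84 \left(9 - 67\right) = \left(-84\right) \left(-58\right) = 4872$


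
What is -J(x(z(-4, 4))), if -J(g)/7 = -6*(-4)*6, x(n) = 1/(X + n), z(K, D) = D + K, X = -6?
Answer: 1008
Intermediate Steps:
x(n) = 1/(-6 + n)
J(g) = -1008 (J(g) = -7*(-6*(-4))*6 = -168*6 = -7*144 = -1008)
-J(x(z(-4, 4))) = -1*(-1008) = 1008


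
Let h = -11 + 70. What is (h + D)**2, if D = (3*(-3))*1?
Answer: 2500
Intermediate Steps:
h = 59
D = -9 (D = -9*1 = -9)
(h + D)**2 = (59 - 9)**2 = 50**2 = 2500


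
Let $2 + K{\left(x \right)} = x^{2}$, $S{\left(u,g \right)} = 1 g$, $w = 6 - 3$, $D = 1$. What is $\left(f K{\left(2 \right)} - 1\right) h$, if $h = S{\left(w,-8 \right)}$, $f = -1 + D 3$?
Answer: $-24$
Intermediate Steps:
$f = 2$ ($f = -1 + 1 \cdot 3 = -1 + 3 = 2$)
$w = 3$
$S{\left(u,g \right)} = g$
$h = -8$
$K{\left(x \right)} = -2 + x^{2}$
$\left(f K{\left(2 \right)} - 1\right) h = \left(2 \left(-2 + 2^{2}\right) - 1\right) \left(-8\right) = \left(2 \left(-2 + 4\right) - 1\right) \left(-8\right) = \left(2 \cdot 2 - 1\right) \left(-8\right) = \left(4 - 1\right) \left(-8\right) = 3 \left(-8\right) = -24$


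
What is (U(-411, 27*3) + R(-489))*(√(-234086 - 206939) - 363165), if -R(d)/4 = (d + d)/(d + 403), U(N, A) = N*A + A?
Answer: 519320865690/43 - 7149930*I*√17641/43 ≈ 1.2077e+10 - 2.2085e+7*I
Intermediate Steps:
U(N, A) = A + A*N (U(N, A) = A*N + A = A + A*N)
R(d) = -8*d/(403 + d) (R(d) = -4*(d + d)/(d + 403) = -4*2*d/(403 + d) = -8*d/(403 + d))
(U(-411, 27*3) + R(-489))*(√(-234086 - 206939) - 363165) = ((27*3)*(1 - 411) - 8*(-489)/(403 - 489))*(√(-234086 - 206939) - 363165) = (81*(-410) - 8*(-489)/(-86))*(√(-441025) - 363165) = (-33210 - 8*(-489)*(-1/86))*(5*I*√17641 - 363165) = (-33210 - 1956/43)*(-363165 + 5*I*√17641) = -1429986*(-363165 + 5*I*√17641)/43 = 519320865690/43 - 7149930*I*√17641/43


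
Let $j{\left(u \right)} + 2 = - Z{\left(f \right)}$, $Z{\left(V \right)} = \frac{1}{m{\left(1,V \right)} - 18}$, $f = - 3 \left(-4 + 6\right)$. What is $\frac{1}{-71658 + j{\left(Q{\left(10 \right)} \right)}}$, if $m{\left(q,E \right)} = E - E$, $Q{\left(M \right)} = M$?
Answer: $- \frac{18}{1289879} \approx -1.3955 \cdot 10^{-5}$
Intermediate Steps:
$m{\left(q,E \right)} = 0$
$f = -6$ ($f = \left(-3\right) 2 = -6$)
$Z{\left(V \right)} = - \frac{1}{18}$ ($Z{\left(V \right)} = \frac{1}{0 - 18} = \frac{1}{-18} = - \frac{1}{18}$)
$j{\left(u \right)} = - \frac{35}{18}$ ($j{\left(u \right)} = -2 - - \frac{1}{18} = -2 + \frac{1}{18} = - \frac{35}{18}$)
$\frac{1}{-71658 + j{\left(Q{\left(10 \right)} \right)}} = \frac{1}{-71658 - \frac{35}{18}} = \frac{1}{- \frac{1289879}{18}} = - \frac{18}{1289879}$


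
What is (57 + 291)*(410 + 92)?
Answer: 174696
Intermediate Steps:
(57 + 291)*(410 + 92) = 348*502 = 174696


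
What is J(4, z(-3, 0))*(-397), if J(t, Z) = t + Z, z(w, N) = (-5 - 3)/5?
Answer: -4764/5 ≈ -952.80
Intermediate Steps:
z(w, N) = -8/5 (z(w, N) = -8*⅕ = -8/5)
J(t, Z) = Z + t
J(4, z(-3, 0))*(-397) = (-8/5 + 4)*(-397) = (12/5)*(-397) = -4764/5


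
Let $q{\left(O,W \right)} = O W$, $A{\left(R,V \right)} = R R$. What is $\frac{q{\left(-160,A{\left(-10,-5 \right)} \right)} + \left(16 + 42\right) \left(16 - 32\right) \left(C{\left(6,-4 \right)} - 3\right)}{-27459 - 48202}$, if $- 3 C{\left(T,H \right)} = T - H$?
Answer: $\frac{30368}{226983} \approx 0.13379$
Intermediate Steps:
$A{\left(R,V \right)} = R^{2}$
$C{\left(T,H \right)} = - \frac{T}{3} + \frac{H}{3}$ ($C{\left(T,H \right)} = - \frac{T - H}{3} = - \frac{T}{3} + \frac{H}{3}$)
$\frac{q{\left(-160,A{\left(-10,-5 \right)} \right)} + \left(16 + 42\right) \left(16 - 32\right) \left(C{\left(6,-4 \right)} - 3\right)}{-27459 - 48202} = \frac{- 160 \left(-10\right)^{2} + \left(16 + 42\right) \left(16 - 32\right) \left(\left(\left(- \frac{1}{3}\right) 6 + \frac{1}{3} \left(-4\right)\right) - 3\right)}{-27459 - 48202} = \frac{\left(-160\right) 100 + 58 \left(- 16 \left(\left(-2 - \frac{4}{3}\right) - 3\right)\right)}{-75661} = \left(-16000 + 58 \left(- 16 \left(- \frac{10}{3} - 3\right)\right)\right) \left(- \frac{1}{75661}\right) = \left(-16000 + 58 \left(\left(-16\right) \left(- \frac{19}{3}\right)\right)\right) \left(- \frac{1}{75661}\right) = \left(-16000 + 58 \cdot \frac{304}{3}\right) \left(- \frac{1}{75661}\right) = \left(-16000 + \frac{17632}{3}\right) \left(- \frac{1}{75661}\right) = \left(- \frac{30368}{3}\right) \left(- \frac{1}{75661}\right) = \frac{30368}{226983}$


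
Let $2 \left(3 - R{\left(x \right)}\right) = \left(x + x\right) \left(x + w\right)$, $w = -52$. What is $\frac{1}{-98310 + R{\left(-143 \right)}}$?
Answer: $- \frac{1}{126192} \approx -7.9244 \cdot 10^{-6}$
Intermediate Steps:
$R{\left(x \right)} = 3 - x \left(-52 + x\right)$ ($R{\left(x \right)} = 3 - \frac{\left(x + x\right) \left(x - 52\right)}{2} = 3 - \frac{2 x \left(-52 + x\right)}{2} = 3 - x \left(-52 + x\right)$)
$\frac{1}{-98310 + R{\left(-143 \right)}} = \frac{1}{-98310 + \left(3 - \left(-143\right)^{2} + 52 \left(-143\right)\right)} = \frac{1}{-98310 - 27882} = \frac{1}{-126192} = - \frac{1}{126192}$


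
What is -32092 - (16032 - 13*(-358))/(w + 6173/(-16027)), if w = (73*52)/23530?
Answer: 195848117094/3246623 ≈ 60324.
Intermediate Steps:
w = 146/905 (w = 3796*(1/23530) = 146/905 ≈ 0.16133)
-32092 - (16032 - 13*(-358))/(w + 6173/(-16027)) = -32092 - (16032 - 13*(-358))/(146/905 + 6173/(-16027)) = -32092 - (16032 + 4654)/(146/905 + 6173*(-1/16027)) = -32092 - 20686/(146/905 - 6173/16027) = -32092 - 20686/(-3246623/14504435) = -32092 - 20686*(-14504435)/3246623 = -32092 - 1*(-300038742410/3246623) = -32092 + 300038742410/3246623 = 195848117094/3246623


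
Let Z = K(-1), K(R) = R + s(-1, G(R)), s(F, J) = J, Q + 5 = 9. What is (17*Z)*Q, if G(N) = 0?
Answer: -68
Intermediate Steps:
Q = 4 (Q = -5 + 9 = 4)
K(R) = R (K(R) = R + 0 = R)
Z = -1
(17*Z)*Q = (17*(-1))*4 = -17*4 = -68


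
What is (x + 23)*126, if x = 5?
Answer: 3528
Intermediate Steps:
(x + 23)*126 = (5 + 23)*126 = 28*126 = 3528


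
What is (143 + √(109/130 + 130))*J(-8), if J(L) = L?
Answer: -1144 - 4*√2211170/65 ≈ -1235.5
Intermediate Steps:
(143 + √(109/130 + 130))*J(-8) = (143 + √(109/130 + 130))*(-8) = (143 + √(17009/130))*(-8) = (143 + √2211170/130)*(-8) = -1144 - 4*√2211170/65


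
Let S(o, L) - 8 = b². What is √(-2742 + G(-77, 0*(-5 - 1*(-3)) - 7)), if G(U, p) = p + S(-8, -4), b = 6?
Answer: I*√2705 ≈ 52.01*I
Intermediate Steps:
S(o, L) = 44 (S(o, L) = 8 + 6² = 8 + 36 = 44)
G(U, p) = 44 + p (G(U, p) = p + 44 = 44 + p)
√(-2742 + G(-77, 0*(-5 - 1*(-3)) - 7)) = √(-2742 + (44 + (0*(-5 - 1*(-3)) - 7))) = √(-2742 + (44 + (0*(-5 + 3) - 7))) = √(-2742 + (44 + (0*(-2) - 7))) = √(-2742 + (44 + (0 - 7))) = √(-2742 + (44 - 7)) = √(-2742 + 37) = √(-2705) = I*√2705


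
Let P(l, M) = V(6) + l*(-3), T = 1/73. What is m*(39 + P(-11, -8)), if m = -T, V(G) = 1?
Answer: -1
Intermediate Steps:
T = 1/73 ≈ 0.013699
P(l, M) = 1 - 3*l (P(l, M) = 1 + l*(-3) = 1 - 3*l)
m = -1/73 (m = -1*1/73 = -1/73 ≈ -0.013699)
m*(39 + P(-11, -8)) = -(39 + (1 - 3*(-11)))/73 = -(39 + (1 + 33))/73 = -(39 + 34)/73 = -1/73*73 = -1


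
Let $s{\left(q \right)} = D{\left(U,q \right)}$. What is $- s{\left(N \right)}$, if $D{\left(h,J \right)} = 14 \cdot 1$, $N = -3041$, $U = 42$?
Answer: $-14$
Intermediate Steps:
$D{\left(h,J \right)} = 14$
$s{\left(q \right)} = 14$
$- s{\left(N \right)} = \left(-1\right) 14 = -14$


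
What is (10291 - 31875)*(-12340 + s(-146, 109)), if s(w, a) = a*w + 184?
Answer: 605862880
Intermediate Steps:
s(w, a) = 184 + a*w
(10291 - 31875)*(-12340 + s(-146, 109)) = (10291 - 31875)*(-12340 + (184 + 109*(-146))) = -21584*(-12340 + (184 - 15914)) = -21584*(-12340 - 15730) = -21584*(-28070) = 605862880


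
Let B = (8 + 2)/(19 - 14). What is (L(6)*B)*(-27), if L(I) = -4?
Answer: 216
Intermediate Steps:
B = 2 (B = 10/5 = 10*(⅕) = 2)
(L(6)*B)*(-27) = -4*2*(-27) = -8*(-27) = 216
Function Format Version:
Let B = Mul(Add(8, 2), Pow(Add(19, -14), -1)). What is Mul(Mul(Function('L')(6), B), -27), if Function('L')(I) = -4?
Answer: 216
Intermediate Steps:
B = 2 (B = Mul(10, Pow(5, -1)) = Mul(10, Rational(1, 5)) = 2)
Mul(Mul(Function('L')(6), B), -27) = Mul(Mul(-4, 2), -27) = Mul(-8, -27) = 216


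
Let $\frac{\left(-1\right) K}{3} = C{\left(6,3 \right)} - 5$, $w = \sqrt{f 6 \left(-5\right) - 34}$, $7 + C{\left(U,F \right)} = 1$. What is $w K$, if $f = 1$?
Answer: $264 i \approx 264.0 i$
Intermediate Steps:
$C{\left(U,F \right)} = -6$ ($C{\left(U,F \right)} = -7 + 1 = -6$)
$w = 8 i$ ($w = \sqrt{1 \cdot 6 \left(-5\right) - 34} = \sqrt{6 \left(-5\right) - 34} = \sqrt{-30 - 34} = \sqrt{-64} = 8 i \approx 8.0 i$)
$K = 33$ ($K = - 3 \left(-6 - 5\right) = \left(-3\right) \left(-11\right) = 33$)
$w K = 8 i 33 = 264 i$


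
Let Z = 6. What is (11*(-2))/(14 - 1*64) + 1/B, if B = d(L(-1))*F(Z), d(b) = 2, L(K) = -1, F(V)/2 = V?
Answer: 289/600 ≈ 0.48167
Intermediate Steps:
F(V) = 2*V
B = 24 (B = 2*(2*6) = 2*12 = 24)
(11*(-2))/(14 - 1*64) + 1/B = (11*(-2))/(14 - 1*64) + 1/24 = -22/(14 - 64) + 1/24 = -22/(-50) + 1/24 = -1/50*(-22) + 1/24 = 11/25 + 1/24 = 289/600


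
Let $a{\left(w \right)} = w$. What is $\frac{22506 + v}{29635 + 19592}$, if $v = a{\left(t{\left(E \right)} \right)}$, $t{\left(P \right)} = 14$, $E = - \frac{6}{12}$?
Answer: $\frac{22520}{49227} \approx 0.45747$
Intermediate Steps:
$E = - \frac{1}{2}$ ($E = \left(-6\right) \frac{1}{12} = - \frac{1}{2} \approx -0.5$)
$v = 14$
$\frac{22506 + v}{29635 + 19592} = \frac{22506 + 14}{29635 + 19592} = \frac{22520}{49227}$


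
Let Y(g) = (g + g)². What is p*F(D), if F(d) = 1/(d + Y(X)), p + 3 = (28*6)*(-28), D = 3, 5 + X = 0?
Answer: -4707/103 ≈ -45.699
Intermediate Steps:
X = -5 (X = -5 + 0 = -5)
p = -4707 (p = -3 + (28*6)*(-28) = -3 + 168*(-28) = -3 - 4704 = -4707)
Y(g) = 4*g² (Y(g) = (2*g)² = 4*g²)
F(d) = 1/(100 + d) (F(d) = 1/(d + 4*(-5)²) = 1/(d + 4*25) = 1/(d + 100) = 1/(100 + d))
p*F(D) = -4707/(100 + 3) = -4707/103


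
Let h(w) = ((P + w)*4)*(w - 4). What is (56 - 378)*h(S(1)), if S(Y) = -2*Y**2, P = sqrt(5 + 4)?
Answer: 7728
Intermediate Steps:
P = 3 (P = sqrt(9) = 3)
h(w) = (-4 + w)*(12 + 4*w) (h(w) = ((3 + w)*4)*(w - 4) = (12 + 4*w)*(-4 + w) = (-4 + w)*(12 + 4*w))
(56 - 378)*h(S(1)) = (56 - 378)*(-48 - (-8)*1**2 + 4*(-2*1**2)**2) = -322*(-48 - (-8) + 4*(-2*1)**2) = -322*(-48 - 4*(-2) + 4*(-2)**2) = -322*(-48 + 8 + 4*4) = -322*(-48 + 8 + 16) = -322*(-24) = 7728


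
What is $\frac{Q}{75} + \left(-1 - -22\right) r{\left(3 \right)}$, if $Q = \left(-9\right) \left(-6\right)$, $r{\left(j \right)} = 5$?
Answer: $\frac{2643}{25} \approx 105.72$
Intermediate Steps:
$Q = 54$
$\frac{Q}{75} + \left(-1 - -22\right) r{\left(3 \right)} = \frac{54}{75} + \left(-1 - -22\right) 5 = 54 \cdot \frac{1}{75} + \left(-1 + 22\right) 5 = \frac{18}{25} + 21 \cdot 5 = \frac{18}{25} + 105 = \frac{2643}{25}$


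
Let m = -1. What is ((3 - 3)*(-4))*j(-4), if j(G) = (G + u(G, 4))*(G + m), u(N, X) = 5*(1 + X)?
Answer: 0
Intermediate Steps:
u(N, X) = 5 + 5*X
j(G) = (-1 + G)*(25 + G) (j(G) = (G + (5 + 5*4))*(G - 1) = (G + (5 + 20))*(-1 + G) = (G + 25)*(-1 + G) = (25 + G)*(-1 + G) = (-1 + G)*(25 + G))
((3 - 3)*(-4))*j(-4) = ((3 - 3)*(-4))*(-25 + (-4)**2 + 24*(-4)) = (0*(-4))*(-25 + 16 - 96) = 0*(-105) = 0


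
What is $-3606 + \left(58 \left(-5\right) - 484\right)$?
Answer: $-4380$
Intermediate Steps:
$-3606 + \left(58 \left(-5\right) - 484\right) = -3606 - 774 = -4380$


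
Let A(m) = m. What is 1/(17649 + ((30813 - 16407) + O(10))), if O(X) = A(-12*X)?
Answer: 1/31935 ≈ 3.1314e-5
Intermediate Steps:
O(X) = -12*X
1/(17649 + ((30813 - 16407) + O(10))) = 1/(17649 + ((30813 - 16407) - 12*10)) = 1/(17649 + (14406 - 120)) = 1/(17649 + 14286) = 1/31935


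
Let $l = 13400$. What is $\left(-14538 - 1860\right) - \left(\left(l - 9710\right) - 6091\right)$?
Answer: $-13997$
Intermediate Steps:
$\left(-14538 - 1860\right) - \left(\left(l - 9710\right) - 6091\right) = \left(-14538 - 1860\right) - \left(\left(13400 - 9710\right) - 6091\right) = \left(-14538 - 1860\right) - \left(3690 - 6091\right) = -16398 - -2401 = -16398 + 2401 = -13997$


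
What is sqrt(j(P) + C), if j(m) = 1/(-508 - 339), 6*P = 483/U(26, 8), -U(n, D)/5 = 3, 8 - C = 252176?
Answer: I*sqrt(1495104079)/77 ≈ 502.16*I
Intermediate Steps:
C = -252168 (C = 8 - 1*252176 = 8 - 252176 = -252168)
U(n, D) = -15 (U(n, D) = -5*3 = -15)
P = -161/30 (P = (483/(-15))/6 = (483*(-1/15))/6 = (1/6)*(-161/5) = -161/30 ≈ -5.3667)
j(m) = -1/847 (j(m) = 1/(-847) = -1/847)
sqrt(j(P) + C) = sqrt(-1/847 - 252168) = sqrt(-213586297/847) = I*sqrt(1495104079)/77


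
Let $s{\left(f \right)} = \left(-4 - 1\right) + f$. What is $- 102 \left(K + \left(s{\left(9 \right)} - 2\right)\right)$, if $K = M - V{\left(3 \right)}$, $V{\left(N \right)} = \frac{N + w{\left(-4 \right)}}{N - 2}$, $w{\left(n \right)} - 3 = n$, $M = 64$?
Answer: $-6528$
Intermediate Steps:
$w{\left(n \right)} = 3 + n$
$s{\left(f \right)} = -5 + f$
$V{\left(N \right)} = \frac{-1 + N}{-2 + N}$ ($V{\left(N \right)} = \frac{N + \left(3 - 4\right)}{N - 2} = \frac{N - 1}{-2 + N} = \frac{-1 + N}{-2 + N}$)
$K = 62$ ($K = 64 - \frac{-1 + 3}{-2 + 3} = 64 - 1^{-1} \cdot 2 = 64 - 1 \cdot 2 = 64 - 2 = 62$)
$- 102 \left(K + \left(s{\left(9 \right)} - 2\right)\right) = - 102 \left(62 + \left(\left(-5 + 9\right) - 2\right)\right) = - 102 \left(62 + \left(4 - 2\right)\right) = - 102 \left(62 + 2\right) = \left(-102\right) 64 = -6528$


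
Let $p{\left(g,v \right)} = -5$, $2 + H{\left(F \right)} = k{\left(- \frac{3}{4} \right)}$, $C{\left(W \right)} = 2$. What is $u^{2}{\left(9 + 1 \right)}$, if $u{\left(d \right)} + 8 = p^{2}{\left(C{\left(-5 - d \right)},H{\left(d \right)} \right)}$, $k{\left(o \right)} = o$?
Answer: $289$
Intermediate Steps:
$H{\left(F \right)} = - \frac{11}{4}$ ($H{\left(F \right)} = -2 - \frac{3}{4} = - \frac{11}{4}$)
$u{\left(d \right)} = 17$ ($u{\left(d \right)} = -8 + \left(-5\right)^{2} = -8 + 25 = 17$)
$u^{2}{\left(9 + 1 \right)} = 17^{2} = 289$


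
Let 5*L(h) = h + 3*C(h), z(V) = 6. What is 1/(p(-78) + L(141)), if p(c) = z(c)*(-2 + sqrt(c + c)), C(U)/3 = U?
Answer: 5/1454 - I*sqrt(39)/6543 ≈ 0.0034388 - 0.00095445*I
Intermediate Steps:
C(U) = 3*U
p(c) = -12 + 6*sqrt(2)*sqrt(c) (p(c) = 6*(-2 + sqrt(c + c)) = 6*(-2 + sqrt(2*c)) = 6*(-2 + sqrt(2)*sqrt(c)) = -12 + 6*sqrt(2)*sqrt(c))
L(h) = 2*h (L(h) = (h + 3*(3*h))/5 = (h + 9*h)/5 = (10*h)/5 = 2*h)
1/(p(-78) + L(141)) = 1/((-12 + 6*sqrt(2)*sqrt(-78)) + 2*141) = 1/((-12 + 6*sqrt(2)*(I*sqrt(78))) + 282) = 1/((-12 + 12*I*sqrt(39)) + 282) = 1/(270 + 12*I*sqrt(39))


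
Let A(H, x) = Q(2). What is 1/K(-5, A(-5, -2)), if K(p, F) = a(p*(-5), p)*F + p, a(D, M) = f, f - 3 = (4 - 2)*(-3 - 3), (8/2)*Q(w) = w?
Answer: -2/19 ≈ -0.10526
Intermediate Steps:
Q(w) = w/4
A(H, x) = ½ (A(H, x) = (¼)*2 = ½)
f = -9 (f = 3 + (4 - 2)*(-3 - 3) = 3 + 2*(-6) = 3 - 12 = -9)
a(D, M) = -9
K(p, F) = p - 9*F (K(p, F) = -9*F + p = p - 9*F)
1/K(-5, A(-5, -2)) = 1/(-5 - 9*½) = 1/(-5 - 9/2) = 1/(-19/2) = -2/19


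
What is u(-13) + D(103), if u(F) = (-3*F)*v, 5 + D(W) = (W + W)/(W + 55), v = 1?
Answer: 2789/79 ≈ 35.304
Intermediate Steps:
D(W) = -5 + 2*W/(55 + W) (D(W) = -5 + (W + W)/(W + 55) = -5 + (2*W)/(55 + W) = -5 + 2*W/(55 + W))
u(F) = -3*F (u(F) = -3*F*1 = -3*F)
u(-13) + D(103) = -3*(-13) + (-275 - 3*103)/(55 + 103) = 39 + (-275 - 309)/158 = 39 + (1/158)*(-584) = 39 - 292/79 = 2789/79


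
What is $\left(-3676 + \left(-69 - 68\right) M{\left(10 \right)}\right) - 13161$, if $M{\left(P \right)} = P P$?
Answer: $-30537$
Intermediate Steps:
$M{\left(P \right)} = P^{2}$
$\left(-3676 + \left(-69 - 68\right) M{\left(10 \right)}\right) - 13161 = \left(-3676 + \left(-69 - 68\right) 10^{2}\right) - 13161 = \left(-3676 - 13700\right) - 13161 = -17376 - 13161 = -30537$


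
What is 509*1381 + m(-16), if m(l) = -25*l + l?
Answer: 703313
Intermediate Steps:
m(l) = -24*l
509*1381 + m(-16) = 509*1381 - 24*(-16) = 702929 + 384 = 703313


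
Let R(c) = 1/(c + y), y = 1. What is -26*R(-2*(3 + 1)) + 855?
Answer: 6011/7 ≈ 858.71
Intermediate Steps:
R(c) = 1/(1 + c) (R(c) = 1/(c + 1) = 1/(1 + c))
-26*R(-2*(3 + 1)) + 855 = -26/(1 - 2*(3 + 1)) + 855 = -26/(1 - 2*4) + 855 = -26/(1 - 8) + 855 = -26/(-7) + 855 = -26*(-⅐) + 855 = 26/7 + 855 = 6011/7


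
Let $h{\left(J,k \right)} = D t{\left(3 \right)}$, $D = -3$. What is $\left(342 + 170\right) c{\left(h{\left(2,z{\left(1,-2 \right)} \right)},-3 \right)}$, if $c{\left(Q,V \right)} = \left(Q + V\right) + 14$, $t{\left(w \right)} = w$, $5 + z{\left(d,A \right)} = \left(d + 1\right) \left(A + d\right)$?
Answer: $1024$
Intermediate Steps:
$z{\left(d,A \right)} = -5 + \left(1 + d\right) \left(A + d\right)$ ($z{\left(d,A \right)} = -5 + \left(d + 1\right) \left(A + d\right) = -5 + \left(1 + d\right) \left(A + d\right)$)
$h{\left(J,k \right)} = -9$ ($h{\left(J,k \right)} = \left(-3\right) 3 = -9$)
$c{\left(Q,V \right)} = 14 + Q + V$
$\left(342 + 170\right) c{\left(h{\left(2,z{\left(1,-2 \right)} \right)},-3 \right)} = \left(342 + 170\right) \left(14 - 9 - 3\right) = 512 \cdot 2 = 1024$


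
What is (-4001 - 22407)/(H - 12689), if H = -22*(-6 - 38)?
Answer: 26408/11721 ≈ 2.2531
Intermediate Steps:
H = 968 (H = -22*(-44) = 968)
(-4001 - 22407)/(H - 12689) = (-4001 - 22407)/(968 - 12689) = -26408/(-11721) = -26408*(-1/11721) = 26408/11721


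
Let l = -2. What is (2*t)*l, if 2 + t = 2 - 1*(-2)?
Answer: -8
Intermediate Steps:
t = 2 (t = -2 + (2 - 1*(-2)) = -2 + (2 + 2) = -2 + 4 = 2)
(2*t)*l = (2*2)*(-2) = 4*(-2) = -8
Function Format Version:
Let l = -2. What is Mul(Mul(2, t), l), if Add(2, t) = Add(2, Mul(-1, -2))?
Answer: -8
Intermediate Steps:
t = 2 (t = Add(-2, Add(2, Mul(-1, -2))) = Add(-2, Add(2, 2)) = Add(-2, 4) = 2)
Mul(Mul(2, t), l) = Mul(Mul(2, 2), -2) = Mul(4, -2) = -8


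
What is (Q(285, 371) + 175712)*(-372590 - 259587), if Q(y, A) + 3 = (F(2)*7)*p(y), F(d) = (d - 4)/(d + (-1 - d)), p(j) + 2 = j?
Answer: -113583873767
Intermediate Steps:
p(j) = -2 + j
F(d) = 4 - d (F(d) = (-4 + d)/(-1) = (-4 + d)*(-1) = 4 - d)
Q(y, A) = -31 + 14*y (Q(y, A) = -3 + ((4 - 1*2)*7)*(-2 + y) = -3 + ((4 - 2)*7)*(-2 + y) = -3 + (2*7)*(-2 + y) = -3 + 14*(-2 + y) = -3 + (-28 + 14*y) = -31 + 14*y)
(Q(285, 371) + 175712)*(-372590 - 259587) = ((-31 + 14*285) + 175712)*(-372590 - 259587) = ((-31 + 3990) + 175712)*(-632177) = (3959 + 175712)*(-632177) = 179671*(-632177) = -113583873767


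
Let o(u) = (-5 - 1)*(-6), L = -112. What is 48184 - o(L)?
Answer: 48148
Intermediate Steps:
o(u) = 36 (o(u) = -6*(-6) = 36)
48184 - o(L) = 48184 - 1*36 = 48184 - 36 = 48148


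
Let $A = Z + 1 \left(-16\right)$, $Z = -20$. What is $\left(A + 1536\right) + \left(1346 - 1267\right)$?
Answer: $1579$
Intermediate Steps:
$A = -36$ ($A = -20 + 1 \left(-16\right) = -20 - 16 = -36$)
$\left(A + 1536\right) + \left(1346 - 1267\right) = \left(-36 + 1536\right) + \left(1346 - 1267\right) = 1500 + \left(1346 - 1267\right) = 1500 + 79 = 1579$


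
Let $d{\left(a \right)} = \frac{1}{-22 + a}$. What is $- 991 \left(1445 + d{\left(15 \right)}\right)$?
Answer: $- \frac{10022974}{7} \approx -1.4319 \cdot 10^{6}$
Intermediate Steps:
$- 991 \left(1445 + d{\left(15 \right)}\right) = - 991 \left(1445 + \frac{1}{-22 + 15}\right) = - 991 \left(1445 + \frac{1}{-7}\right) = - 991 \left(1445 - \frac{1}{7}\right) = \left(-991\right) \frac{10114}{7} = - \frac{10022974}{7}$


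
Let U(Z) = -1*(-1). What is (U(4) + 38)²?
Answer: 1521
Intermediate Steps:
U(Z) = 1
(U(4) + 38)² = (1 + 38)² = 39² = 1521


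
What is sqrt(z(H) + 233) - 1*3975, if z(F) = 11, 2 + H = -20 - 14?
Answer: -3975 + 2*sqrt(61) ≈ -3959.4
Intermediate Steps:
H = -36 (H = -2 + (-20 - 14) = -2 - 34 = -36)
sqrt(z(H) + 233) - 1*3975 = sqrt(11 + 233) - 1*3975 = sqrt(244) - 3975 = 2*sqrt(61) - 3975 = -3975 + 2*sqrt(61)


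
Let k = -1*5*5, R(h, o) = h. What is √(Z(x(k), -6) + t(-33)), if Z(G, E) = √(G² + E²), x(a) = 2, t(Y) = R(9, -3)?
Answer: √(9 + 2*√10) ≈ 3.9147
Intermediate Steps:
t(Y) = 9
k = -25 (k = -5*5 = -25)
Z(G, E) = √(E² + G²)
√(Z(x(k), -6) + t(-33)) = √(√((-6)² + 2²) + 9) = √(√(36 + 4) + 9) = √(√40 + 9) = √(2*√10 + 9) = √(9 + 2*√10)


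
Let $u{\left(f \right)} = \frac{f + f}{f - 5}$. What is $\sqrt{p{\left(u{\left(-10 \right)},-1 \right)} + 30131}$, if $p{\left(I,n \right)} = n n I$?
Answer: $\frac{\sqrt{271191}}{3} \approx 173.59$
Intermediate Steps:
$u{\left(f \right)} = \frac{2 f}{-5 + f}$
$p{\left(I,n \right)} = I n^{2}$ ($p{\left(I,n \right)} = n^{2} I = I n^{2}$)
$\sqrt{p{\left(u{\left(-10 \right)},-1 \right)} + 30131} = \sqrt{2 \left(-10\right) \frac{1}{-5 - 10} \left(-1\right)^{2} + 30131} = \sqrt{2 \left(-10\right) \frac{1}{-15} \cdot 1 + 30131} = \sqrt{2 \left(-10\right) \left(- \frac{1}{15}\right) 1 + 30131} = \sqrt{\frac{4}{3} \cdot 1 + 30131} = \sqrt{\frac{4}{3} + 30131} = \sqrt{\frac{90397}{3}} = \frac{\sqrt{271191}}{3}$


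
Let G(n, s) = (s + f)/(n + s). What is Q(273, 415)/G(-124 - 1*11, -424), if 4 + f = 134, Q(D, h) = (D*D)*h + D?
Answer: 411661016/7 ≈ 5.8809e+7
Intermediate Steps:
Q(D, h) = D + h*D² (Q(D, h) = D²*h + D = h*D² + D = D + h*D²)
f = 130 (f = -4 + 134 = 130)
G(n, s) = (130 + s)/(n + s) (G(n, s) = (s + 130)/(n + s) = (130 + s)/(n + s))
Q(273, 415)/G(-124 - 1*11, -424) = (273*(1 + 273*415))/(((130 - 424)/((-124 - 1*11) - 424))) = (273*(1 + 113295))/((-294/((-124 - 11) - 424))) = (273*113296)/((-294/(-135 - 424))) = 30929808/((-294/(-559))) = 30929808/((-1/559*(-294))) = 30929808/(294/559) = 30929808*(559/294) = 411661016/7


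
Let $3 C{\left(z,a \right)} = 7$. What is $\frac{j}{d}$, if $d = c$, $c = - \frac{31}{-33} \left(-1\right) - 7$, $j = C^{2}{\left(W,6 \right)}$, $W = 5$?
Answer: $- \frac{539}{786} \approx -0.68575$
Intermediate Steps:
$C{\left(z,a \right)} = \frac{7}{3}$ ($C{\left(z,a \right)} = \frac{1}{3} \cdot 7 = \frac{7}{3}$)
$j = \frac{49}{9}$ ($j = \left(\frac{7}{3}\right)^{2} = \frac{49}{9} \approx 5.4444$)
$c = - \frac{262}{33}$ ($c = \left(-31\right) \left(- \frac{1}{33}\right) \left(-1\right) - 7 = \frac{31}{33} \left(-1\right) - 7 = - \frac{31}{33} - 7 = - \frac{262}{33} \approx -7.9394$)
$d = - \frac{262}{33} \approx -7.9394$
$\frac{j}{d} = \frac{49}{9 \left(- \frac{262}{33}\right)} = \frac{49}{9} \left(- \frac{33}{262}\right) = - \frac{539}{786}$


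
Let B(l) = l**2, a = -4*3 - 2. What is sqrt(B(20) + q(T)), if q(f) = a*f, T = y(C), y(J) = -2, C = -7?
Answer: 2*sqrt(107) ≈ 20.688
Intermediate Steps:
a = -14 (a = -12 - 2 = -14)
T = -2
q(f) = -14*f
sqrt(B(20) + q(T)) = sqrt(20**2 - 14*(-2)) = sqrt(400 + 28) = sqrt(428) = 2*sqrt(107)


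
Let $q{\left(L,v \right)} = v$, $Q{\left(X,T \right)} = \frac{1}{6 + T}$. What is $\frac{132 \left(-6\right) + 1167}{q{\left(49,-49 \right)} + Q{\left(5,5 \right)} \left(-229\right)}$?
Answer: $- \frac{1375}{256} \approx -5.3711$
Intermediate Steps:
$\frac{132 \left(-6\right) + 1167}{q{\left(49,-49 \right)} + Q{\left(5,5 \right)} \left(-229\right)} = \frac{132 \left(-6\right) + 1167}{-49 + \frac{1}{6 + 5} \left(-229\right)} = \frac{-792 + 1167}{-49 + \frac{1}{11} \left(-229\right)} = \frac{375}{-49 + \frac{1}{11} \left(-229\right)} = \frac{375}{-49 - \frac{229}{11}} = \frac{375}{- \frac{768}{11}} = 375 \left(- \frac{11}{768}\right) = - \frac{1375}{256}$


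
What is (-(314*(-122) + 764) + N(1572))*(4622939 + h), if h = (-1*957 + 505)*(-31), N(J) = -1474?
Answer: 167254822570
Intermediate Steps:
h = 14012 (h = (-957 + 505)*(-31) = -452*(-31) = 14012)
(-(314*(-122) + 764) + N(1572))*(4622939 + h) = (-(314*(-122) + 764) - 1474)*(4622939 + 14012) = (-(-38308 + 764) - 1474)*4636951 = (-1*(-37544) - 1474)*4636951 = (37544 - 1474)*4636951 = 36070*4636951 = 167254822570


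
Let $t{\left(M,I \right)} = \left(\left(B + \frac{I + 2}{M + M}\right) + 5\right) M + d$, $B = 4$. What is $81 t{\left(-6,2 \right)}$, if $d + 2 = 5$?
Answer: $-3969$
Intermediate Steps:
$d = 3$ ($d = -2 + 5 = 3$)
$t{\left(M,I \right)} = 3 + M \left(9 + \frac{2 + I}{2 M}\right)$ ($t{\left(M,I \right)} = \left(\left(4 + \frac{I + 2}{M + M}\right) + 5\right) M + 3 = \left(\left(4 + \frac{2 + I}{2 M}\right) + 5\right) M + 3 = \left(9 + \frac{2 + I}{2 M}\right) M + 3 = M \left(9 + \frac{2 + I}{2 M}\right) + 3 = 3 + M \left(9 + \frac{2 + I}{2 M}\right)$)
$81 t{\left(-6,2 \right)} = 81 \left(4 + \frac{1}{2} \cdot 2 + 9 \left(-6\right)\right) = 81 \left(4 + 1 - 54\right) = 81 \left(-49\right) = -3969$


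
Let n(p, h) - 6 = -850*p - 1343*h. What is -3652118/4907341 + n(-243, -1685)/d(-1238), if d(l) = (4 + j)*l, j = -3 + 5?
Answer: -12145860512755/36451728948 ≈ -333.20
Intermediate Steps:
j = 2
n(p, h) = 6 - 1343*h - 850*p (n(p, h) = 6 + (-850*p - 1343*h) = 6 + (-1343*h - 850*p) = 6 - 1343*h - 850*p)
d(l) = 6*l (d(l) = (4 + 2)*l = 6*l)
-3652118/4907341 + n(-243, -1685)/d(-1238) = -3652118/4907341 + (6 - 1343*(-1685) - 850*(-243))/((6*(-1238))) = -3652118*1/4907341 + (6 + 2262955 + 206550)/(-7428) = -3652118/4907341 + 2469511*(-1/7428) = -3652118/4907341 - 2469511/7428 = -12145860512755/36451728948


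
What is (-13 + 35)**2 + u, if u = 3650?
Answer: 4134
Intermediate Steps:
(-13 + 35)**2 + u = (-13 + 35)**2 + 3650 = 22**2 + 3650 = 484 + 3650 = 4134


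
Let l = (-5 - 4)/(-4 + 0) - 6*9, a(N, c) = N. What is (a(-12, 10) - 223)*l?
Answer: 48645/4 ≈ 12161.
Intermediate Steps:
l = -207/4 (l = -9/(-4) - 54 = -9*(-¼) - 54 = 9/4 - 54 = -207/4 ≈ -51.750)
(a(-12, 10) - 223)*l = (-12 - 223)*(-207/4) = -235*(-207/4) = 48645/4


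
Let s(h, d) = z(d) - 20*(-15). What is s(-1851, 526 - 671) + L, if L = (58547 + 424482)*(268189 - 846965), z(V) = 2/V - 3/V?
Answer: -40537010869579/145 ≈ -2.7957e+11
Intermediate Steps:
z(V) = -1/V
s(h, d) = 300 - 1/d (s(h, d) = -1/d - 20*(-15) = -1/d + 300 = 300 - 1/d)
L = -279565592504 (L = 483029*(-578776) = -279565592504)
s(-1851, 526 - 671) + L = (300 - 1/(526 - 671)) - 279565592504 = (300 - 1/(-145)) - 279565592504 = (300 - 1*(-1/145)) - 279565592504 = (300 + 1/145) - 279565592504 = 43501/145 - 279565592504 = -40537010869579/145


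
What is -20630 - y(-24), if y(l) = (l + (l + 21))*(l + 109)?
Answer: -18335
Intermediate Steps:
y(l) = (21 + 2*l)*(109 + l) (y(l) = (l + (21 + l))*(109 + l) = (21 + 2*l)*(109 + l))
-20630 - y(-24) = -20630 - (2289 + 2*(-24)**2 + 239*(-24)) = -20630 - (2289 + 2*576 - 5736) = -20630 - (2289 + 1152 - 5736) = -20630 - 1*(-2295) = -20630 + 2295 = -18335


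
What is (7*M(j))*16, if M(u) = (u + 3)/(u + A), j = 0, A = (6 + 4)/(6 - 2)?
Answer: 672/5 ≈ 134.40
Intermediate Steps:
A = 5/2 (A = 10/4 = 10*(¼) = 5/2 ≈ 2.5000)
M(u) = (3 + u)/(5/2 + u) (M(u) = (u + 3)/(u + 5/2) = (3 + u)/(5/2 + u))
(7*M(j))*16 = (7*(2*(3 + 0)/(5 + 2*0)))*16 = (7*(2*3/(5 + 0)))*16 = (7*(2*3/5))*16 = (7*(2*(⅕)*3))*16 = (7*(6/5))*16 = (42/5)*16 = 672/5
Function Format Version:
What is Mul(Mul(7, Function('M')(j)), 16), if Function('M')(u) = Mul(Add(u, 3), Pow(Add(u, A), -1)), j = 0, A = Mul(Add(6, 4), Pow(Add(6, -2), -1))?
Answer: Rational(672, 5) ≈ 134.40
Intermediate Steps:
A = Rational(5, 2) (A = Mul(10, Pow(4, -1)) = Mul(10, Rational(1, 4)) = Rational(5, 2) ≈ 2.5000)
Function('M')(u) = Mul(Pow(Add(Rational(5, 2), u), -1), Add(3, u)) (Function('M')(u) = Mul(Add(u, 3), Pow(Add(u, Rational(5, 2)), -1)) = Mul(Add(3, u), Pow(Add(Rational(5, 2), u), -1)) = Mul(Pow(Add(Rational(5, 2), u), -1), Add(3, u)))
Mul(Mul(7, Function('M')(j)), 16) = Mul(Mul(7, Mul(2, Pow(Add(5, Mul(2, 0)), -1), Add(3, 0))), 16) = Mul(Mul(7, Mul(2, Pow(Add(5, 0), -1), 3)), 16) = Mul(Mul(7, Mul(2, Pow(5, -1), 3)), 16) = Mul(Mul(7, Mul(2, Rational(1, 5), 3)), 16) = Mul(Mul(7, Rational(6, 5)), 16) = Mul(Rational(42, 5), 16) = Rational(672, 5)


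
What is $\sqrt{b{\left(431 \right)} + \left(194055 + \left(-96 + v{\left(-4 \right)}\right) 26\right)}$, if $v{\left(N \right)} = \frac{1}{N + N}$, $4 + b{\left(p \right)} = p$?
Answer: $\frac{\sqrt{767931}}{2} \approx 438.16$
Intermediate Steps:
$b{\left(p \right)} = -4 + p$
$v{\left(N \right)} = \frac{1}{2 N}$
$\sqrt{b{\left(431 \right)} + \left(194055 + \left(-96 + v{\left(-4 \right)}\right) 26\right)} = \sqrt{\left(-4 + 431\right) + \left(194055 + \left(-96 + \frac{1}{2 \left(-4\right)}\right) 26\right)} = \sqrt{427 + \left(194055 + \left(-96 + \frac{1}{2} \left(- \frac{1}{4}\right)\right) 26\right)} = \sqrt{427 + \left(194055 + \left(-96 - \frac{1}{8}\right) 26\right)} = \sqrt{427 + \left(194055 - \frac{9997}{4}\right)} = \sqrt{427 + \frac{766223}{4}} = \sqrt{\frac{767931}{4}} = \frac{\sqrt{767931}}{2}$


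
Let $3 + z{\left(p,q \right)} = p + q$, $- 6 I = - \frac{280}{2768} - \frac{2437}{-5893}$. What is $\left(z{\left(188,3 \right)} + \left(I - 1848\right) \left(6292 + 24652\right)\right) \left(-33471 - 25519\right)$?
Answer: $\frac{10317427409351767000}{3058467} \approx 3.3734 \cdot 10^{12}$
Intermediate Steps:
$I = - \frac{636947}{12233868}$ ($I = - \frac{- \frac{280}{2768} - \frac{2437}{-5893}}{6} = - \frac{\left(-280\right) \frac{1}{2768} - - \frac{2437}{5893}}{6} = - \frac{- \frac{35}{346} + \frac{2437}{5893}}{6} = \left(- \frac{1}{6}\right) \frac{636947}{2038978} = - \frac{636947}{12233868} \approx -0.052064$)
$z{\left(p,q \right)} = -3 + p + q$ ($z{\left(p,q \right)} = -3 + \left(p + q\right) = -3 + p + q$)
$\left(z{\left(188,3 \right)} + \left(I - 1848\right) \left(6292 + 24652\right)\right) \left(-33471 - 25519\right) = \left(\left(-3 + 188 + 3\right) + \left(- \frac{636947}{12233868} - 1848\right) \left(6292 + 24652\right)\right) \left(-33471 - 25519\right) = \left(188 + \left(- \frac{636947}{12233868} - 1848\right) 30944\right) \left(-58990\right) = \left(188 - \frac{174901870285096}{3058467}\right) \left(-58990\right) = \left(- \frac{174901295293300}{3058467}\right) \left(-58990\right) = \frac{10317427409351767000}{3058467}$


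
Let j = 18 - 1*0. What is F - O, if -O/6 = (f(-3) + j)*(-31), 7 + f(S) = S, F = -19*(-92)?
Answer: 260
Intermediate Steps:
F = 1748
f(S) = -7 + S
j = 18 (j = 18 + 0 = 18)
O = 1488 (O = -6*((-7 - 3) + 18)*(-31) = -6*(-10 + 18)*(-31) = -48*(-31) = -6*(-248) = 1488)
F - O = 1748 - 1*1488 = 1748 - 1488 = 260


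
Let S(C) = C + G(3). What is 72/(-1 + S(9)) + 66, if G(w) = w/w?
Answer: 74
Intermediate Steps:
G(w) = 1
S(C) = 1 + C (S(C) = C + 1 = 1 + C)
72/(-1 + S(9)) + 66 = 72/(-1 + (1 + 9)) + 66 = 72/(-1 + 10) + 66 = 72/9 + 66 = 72*(⅑) + 66 = 8 + 66 = 74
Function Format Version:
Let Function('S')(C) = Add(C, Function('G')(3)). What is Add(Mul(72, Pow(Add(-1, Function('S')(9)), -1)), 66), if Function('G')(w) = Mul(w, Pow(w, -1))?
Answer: 74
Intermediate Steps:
Function('G')(w) = 1
Function('S')(C) = Add(1, C) (Function('S')(C) = Add(C, 1) = Add(1, C))
Add(Mul(72, Pow(Add(-1, Function('S')(9)), -1)), 66) = Add(Mul(72, Pow(Add(-1, Add(1, 9)), -1)), 66) = Add(Mul(72, Pow(Add(-1, 10), -1)), 66) = Add(Mul(72, Pow(9, -1)), 66) = Add(Mul(72, Rational(1, 9)), 66) = Add(8, 66) = 74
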